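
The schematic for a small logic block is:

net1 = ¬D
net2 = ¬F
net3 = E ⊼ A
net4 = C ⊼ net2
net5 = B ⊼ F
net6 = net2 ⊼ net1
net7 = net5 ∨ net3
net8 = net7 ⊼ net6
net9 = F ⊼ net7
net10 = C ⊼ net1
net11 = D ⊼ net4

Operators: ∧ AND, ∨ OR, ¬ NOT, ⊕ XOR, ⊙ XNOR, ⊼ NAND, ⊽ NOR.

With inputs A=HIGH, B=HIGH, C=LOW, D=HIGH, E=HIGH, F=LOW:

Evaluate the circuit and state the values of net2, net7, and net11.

net2 = HIGH, net7 = HIGH, net11 = LOW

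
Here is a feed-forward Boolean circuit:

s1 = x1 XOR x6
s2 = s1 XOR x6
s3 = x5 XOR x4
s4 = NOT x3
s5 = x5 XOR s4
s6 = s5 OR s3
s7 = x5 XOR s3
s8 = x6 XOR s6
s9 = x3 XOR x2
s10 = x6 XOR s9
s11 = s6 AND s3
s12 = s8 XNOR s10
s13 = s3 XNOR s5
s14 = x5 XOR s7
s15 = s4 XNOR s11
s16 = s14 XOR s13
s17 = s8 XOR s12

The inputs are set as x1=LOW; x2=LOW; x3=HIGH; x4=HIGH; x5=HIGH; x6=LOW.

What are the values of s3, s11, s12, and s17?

s3 = LOW; s11 = LOW; s12 = HIGH; s17 = LOW

s3 = x5 XOR x4 = HIGH XOR HIGH = LOW
s4 = NOT x3 = NOT HIGH = LOW
s5 = x5 XOR s4 = HIGH XOR LOW = HIGH
s6 = s5 OR s3 = HIGH OR LOW = HIGH
s8 = x6 XOR s6 = LOW XOR HIGH = HIGH
s9 = x3 XOR x2 = HIGH XOR LOW = HIGH
s10 = x6 XOR s9 = LOW XOR HIGH = HIGH
s11 = s6 AND s3 = HIGH AND LOW = LOW
s12 = s8 XNOR s10 = HIGH XNOR HIGH = HIGH
s17 = s8 XOR s12 = HIGH XOR HIGH = LOW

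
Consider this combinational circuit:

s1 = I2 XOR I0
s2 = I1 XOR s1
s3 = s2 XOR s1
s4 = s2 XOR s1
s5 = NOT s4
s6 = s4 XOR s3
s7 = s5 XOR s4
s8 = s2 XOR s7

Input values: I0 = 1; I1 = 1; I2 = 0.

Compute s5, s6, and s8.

s5 = 0  s6 = 0  s8 = 1

s1 = I2 XOR I0 = 0 XOR 1 = 1
s2 = I1 XOR s1 = 1 XOR 1 = 0
s3 = s2 XOR s1 = 0 XOR 1 = 1
s4 = s2 XOR s1 = 0 XOR 1 = 1
s5 = NOT s4 = NOT 1 = 0
s6 = s4 XOR s3 = 1 XOR 1 = 0
s7 = s5 XOR s4 = 0 XOR 1 = 1
s8 = s2 XOR s7 = 0 XOR 1 = 1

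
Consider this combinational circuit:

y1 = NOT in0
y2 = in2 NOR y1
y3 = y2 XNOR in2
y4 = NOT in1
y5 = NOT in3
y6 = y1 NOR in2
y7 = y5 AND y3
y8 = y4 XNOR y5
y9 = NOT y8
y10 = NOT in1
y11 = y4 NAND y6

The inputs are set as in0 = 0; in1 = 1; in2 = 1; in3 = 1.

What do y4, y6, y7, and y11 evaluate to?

y4 = 0  y6 = 0  y7 = 0  y11 = 1

y1 = NOT in0 = NOT 0 = 1
y2 = in2 NOR y1 = 1 NOR 1 = 0
y3 = y2 XNOR in2 = 0 XNOR 1 = 0
y4 = NOT in1 = NOT 1 = 0
y5 = NOT in3 = NOT 1 = 0
y6 = y1 NOR in2 = 1 NOR 1 = 0
y7 = y5 AND y3 = 0 AND 0 = 0
y11 = y4 NAND y6 = 0 NAND 0 = 1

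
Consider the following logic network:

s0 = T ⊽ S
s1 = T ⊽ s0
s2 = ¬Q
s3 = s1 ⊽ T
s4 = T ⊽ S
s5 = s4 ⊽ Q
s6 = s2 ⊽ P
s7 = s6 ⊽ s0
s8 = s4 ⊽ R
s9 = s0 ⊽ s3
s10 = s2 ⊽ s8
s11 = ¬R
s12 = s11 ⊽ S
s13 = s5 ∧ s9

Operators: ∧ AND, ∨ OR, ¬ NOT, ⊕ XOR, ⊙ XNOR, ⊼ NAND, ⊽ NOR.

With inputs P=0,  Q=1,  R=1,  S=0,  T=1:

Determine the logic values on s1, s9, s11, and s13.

s1 = 0  s9 = 1  s11 = 0  s13 = 0

s0 = T NOR S = 1 NOR 0 = 0
s1 = T NOR s0 = 1 NOR 0 = 0
s3 = s1 NOR T = 0 NOR 1 = 0
s4 = T NOR S = 1 NOR 0 = 0
s5 = s4 NOR Q = 0 NOR 1 = 0
s9 = s0 NOR s3 = 0 NOR 0 = 1
s11 = NOT R = NOT 1 = 0
s13 = s5 AND s9 = 0 AND 1 = 0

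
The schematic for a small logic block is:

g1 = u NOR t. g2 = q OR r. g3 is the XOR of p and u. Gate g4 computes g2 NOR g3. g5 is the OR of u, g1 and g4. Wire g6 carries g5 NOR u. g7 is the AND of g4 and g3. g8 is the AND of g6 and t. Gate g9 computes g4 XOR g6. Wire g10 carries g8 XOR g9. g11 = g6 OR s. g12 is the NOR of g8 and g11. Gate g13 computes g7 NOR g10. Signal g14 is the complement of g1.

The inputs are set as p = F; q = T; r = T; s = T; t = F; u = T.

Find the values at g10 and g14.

g1 = u NOR t = T NOR F = F
g2 = q OR r = T OR T = T
g3 = p XOR u = F XOR T = T
g4 = g2 NOR g3 = T NOR T = F
g5 = u OR g1 OR g4 = T OR F OR F = T
g6 = g5 NOR u = T NOR T = F
g8 = g6 AND t = F AND F = F
g9 = g4 XOR g6 = F XOR F = F
g10 = g8 XOR g9 = F XOR F = F
g14 = NOT g1 = NOT F = T

g10 = F; g14 = T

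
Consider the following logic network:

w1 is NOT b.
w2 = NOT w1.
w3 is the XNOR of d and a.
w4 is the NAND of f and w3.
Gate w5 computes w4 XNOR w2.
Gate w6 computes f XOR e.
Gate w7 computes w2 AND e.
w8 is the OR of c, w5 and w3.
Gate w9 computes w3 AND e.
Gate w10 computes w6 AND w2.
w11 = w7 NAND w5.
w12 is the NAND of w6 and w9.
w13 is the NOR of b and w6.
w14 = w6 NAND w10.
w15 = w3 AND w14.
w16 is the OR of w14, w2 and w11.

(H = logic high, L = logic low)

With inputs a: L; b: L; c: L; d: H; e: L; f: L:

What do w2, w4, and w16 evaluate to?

w2 = L; w4 = H; w16 = H

w1 = NOT b = NOT L = H
w2 = NOT w1 = NOT H = L
w3 = d XNOR a = H XNOR L = L
w4 = f NAND w3 = L NAND L = H
w5 = w4 XNOR w2 = H XNOR L = L
w6 = f XOR e = L XOR L = L
w7 = w2 AND e = L AND L = L
w10 = w6 AND w2 = L AND L = L
w11 = w7 NAND w5 = L NAND L = H
w14 = w6 NAND w10 = L NAND L = H
w16 = w14 OR w2 OR w11 = H OR L OR H = H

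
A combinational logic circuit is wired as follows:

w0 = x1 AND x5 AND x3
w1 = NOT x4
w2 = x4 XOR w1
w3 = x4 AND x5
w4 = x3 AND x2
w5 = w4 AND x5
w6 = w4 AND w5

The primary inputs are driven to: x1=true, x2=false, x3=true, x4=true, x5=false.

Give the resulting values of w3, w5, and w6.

w3 = x4 AND x5 = true AND false = false
w4 = x3 AND x2 = true AND false = false
w5 = w4 AND x5 = false AND false = false
w6 = w4 AND w5 = false AND false = false

w3 = false; w5 = false; w6 = false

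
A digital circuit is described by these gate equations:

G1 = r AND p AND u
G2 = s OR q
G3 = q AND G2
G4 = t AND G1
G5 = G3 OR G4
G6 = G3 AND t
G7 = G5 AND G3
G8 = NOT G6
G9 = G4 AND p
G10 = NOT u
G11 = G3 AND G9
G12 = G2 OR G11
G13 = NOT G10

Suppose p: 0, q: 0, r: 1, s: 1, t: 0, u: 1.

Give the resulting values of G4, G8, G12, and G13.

G4 = 0, G8 = 1, G12 = 1, G13 = 1

G1 = r AND p AND u = 1 AND 0 AND 1 = 0
G2 = s OR q = 1 OR 0 = 1
G3 = q AND G2 = 0 AND 1 = 0
G4 = t AND G1 = 0 AND 0 = 0
G6 = G3 AND t = 0 AND 0 = 0
G8 = NOT G6 = NOT 0 = 1
G9 = G4 AND p = 0 AND 0 = 0
G10 = NOT u = NOT 1 = 0
G11 = G3 AND G9 = 0 AND 0 = 0
G12 = G2 OR G11 = 1 OR 0 = 1
G13 = NOT G10 = NOT 0 = 1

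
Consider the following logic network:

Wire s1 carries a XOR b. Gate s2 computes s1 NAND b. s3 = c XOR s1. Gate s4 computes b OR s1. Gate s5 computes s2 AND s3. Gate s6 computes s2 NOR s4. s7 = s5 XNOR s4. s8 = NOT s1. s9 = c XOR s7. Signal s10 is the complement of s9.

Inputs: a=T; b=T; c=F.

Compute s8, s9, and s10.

s1 = a XOR b = T XOR T = F
s2 = s1 NAND b = F NAND T = T
s3 = c XOR s1 = F XOR F = F
s4 = b OR s1 = T OR F = T
s5 = s2 AND s3 = T AND F = F
s7 = s5 XNOR s4 = F XNOR T = F
s8 = NOT s1 = NOT F = T
s9 = c XOR s7 = F XOR F = F
s10 = NOT s9 = NOT F = T

s8 = T, s9 = F, s10 = T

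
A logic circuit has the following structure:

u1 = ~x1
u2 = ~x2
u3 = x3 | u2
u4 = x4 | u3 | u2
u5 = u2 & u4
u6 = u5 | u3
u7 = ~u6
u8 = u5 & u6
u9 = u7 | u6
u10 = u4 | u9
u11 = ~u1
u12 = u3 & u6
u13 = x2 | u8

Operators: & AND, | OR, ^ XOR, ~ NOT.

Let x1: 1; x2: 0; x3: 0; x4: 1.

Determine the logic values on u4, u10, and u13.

u2 = NOT x2 = NOT 0 = 1
u3 = x3 OR u2 = 0 OR 1 = 1
u4 = x4 OR u3 OR u2 = 1 OR 1 OR 1 = 1
u5 = u2 AND u4 = 1 AND 1 = 1
u6 = u5 OR u3 = 1 OR 1 = 1
u7 = NOT u6 = NOT 1 = 0
u8 = u5 AND u6 = 1 AND 1 = 1
u9 = u7 OR u6 = 0 OR 1 = 1
u10 = u4 OR u9 = 1 OR 1 = 1
u13 = x2 OR u8 = 0 OR 1 = 1

u4 = 1, u10 = 1, u13 = 1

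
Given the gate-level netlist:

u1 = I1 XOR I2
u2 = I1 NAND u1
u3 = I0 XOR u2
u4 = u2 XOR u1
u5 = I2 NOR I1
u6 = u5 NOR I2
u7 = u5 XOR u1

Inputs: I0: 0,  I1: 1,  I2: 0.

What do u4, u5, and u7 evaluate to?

u4 = 1; u5 = 0; u7 = 1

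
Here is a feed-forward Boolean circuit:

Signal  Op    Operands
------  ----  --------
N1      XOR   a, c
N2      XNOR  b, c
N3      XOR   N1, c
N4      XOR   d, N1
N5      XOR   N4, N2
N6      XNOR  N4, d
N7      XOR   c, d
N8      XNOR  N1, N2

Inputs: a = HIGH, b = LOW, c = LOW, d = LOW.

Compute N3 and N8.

N3 = HIGH; N8 = HIGH

N1 = a XOR c = HIGH XOR LOW = HIGH
N2 = b XNOR c = LOW XNOR LOW = HIGH
N3 = N1 XOR c = HIGH XOR LOW = HIGH
N8 = N1 XNOR N2 = HIGH XNOR HIGH = HIGH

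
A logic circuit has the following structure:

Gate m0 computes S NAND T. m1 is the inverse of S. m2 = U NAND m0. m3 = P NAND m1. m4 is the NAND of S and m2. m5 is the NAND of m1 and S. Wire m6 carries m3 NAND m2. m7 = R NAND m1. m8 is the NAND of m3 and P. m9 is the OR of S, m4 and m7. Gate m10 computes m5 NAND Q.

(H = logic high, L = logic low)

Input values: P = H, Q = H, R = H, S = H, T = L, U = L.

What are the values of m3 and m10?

m3 = H  m10 = L

m1 = NOT S = NOT H = L
m3 = P NAND m1 = H NAND L = H
m5 = m1 NAND S = L NAND H = H
m10 = m5 NAND Q = H NAND H = L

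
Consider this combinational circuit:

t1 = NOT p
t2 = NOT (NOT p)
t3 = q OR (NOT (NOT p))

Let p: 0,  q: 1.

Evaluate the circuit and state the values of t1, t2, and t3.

t1 = 1, t2 = 0, t3 = 1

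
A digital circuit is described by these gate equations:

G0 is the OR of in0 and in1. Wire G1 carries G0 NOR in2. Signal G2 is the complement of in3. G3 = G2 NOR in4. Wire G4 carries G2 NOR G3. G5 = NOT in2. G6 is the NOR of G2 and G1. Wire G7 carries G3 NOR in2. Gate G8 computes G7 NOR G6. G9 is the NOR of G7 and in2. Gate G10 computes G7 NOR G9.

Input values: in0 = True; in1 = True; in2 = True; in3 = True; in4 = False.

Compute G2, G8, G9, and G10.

G0 = in0 OR in1 = True OR True = True
G1 = G0 NOR in2 = True NOR True = False
G2 = NOT in3 = NOT True = False
G3 = G2 NOR in4 = False NOR False = True
G6 = G2 NOR G1 = False NOR False = True
G7 = G3 NOR in2 = True NOR True = False
G8 = G7 NOR G6 = False NOR True = False
G9 = G7 NOR in2 = False NOR True = False
G10 = G7 NOR G9 = False NOR False = True

G2 = False  G8 = False  G9 = False  G10 = True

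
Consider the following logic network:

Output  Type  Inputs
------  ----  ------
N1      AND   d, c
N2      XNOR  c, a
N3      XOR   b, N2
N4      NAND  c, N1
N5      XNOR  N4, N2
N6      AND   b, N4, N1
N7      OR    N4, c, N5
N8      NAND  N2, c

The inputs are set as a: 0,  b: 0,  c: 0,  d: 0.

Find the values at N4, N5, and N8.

N4 = 1, N5 = 1, N8 = 1

N1 = d AND c = 0 AND 0 = 0
N2 = c XNOR a = 0 XNOR 0 = 1
N4 = c NAND N1 = 0 NAND 0 = 1
N5 = N4 XNOR N2 = 1 XNOR 1 = 1
N8 = N2 NAND c = 1 NAND 0 = 1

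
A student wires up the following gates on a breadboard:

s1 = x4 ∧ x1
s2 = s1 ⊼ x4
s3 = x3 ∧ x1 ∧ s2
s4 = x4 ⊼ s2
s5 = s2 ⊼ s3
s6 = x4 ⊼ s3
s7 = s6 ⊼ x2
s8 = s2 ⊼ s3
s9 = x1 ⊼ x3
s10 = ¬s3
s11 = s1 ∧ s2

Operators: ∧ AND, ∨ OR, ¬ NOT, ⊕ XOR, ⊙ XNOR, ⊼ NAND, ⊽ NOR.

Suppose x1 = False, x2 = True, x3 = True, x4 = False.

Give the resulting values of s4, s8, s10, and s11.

s4 = True, s8 = True, s10 = True, s11 = False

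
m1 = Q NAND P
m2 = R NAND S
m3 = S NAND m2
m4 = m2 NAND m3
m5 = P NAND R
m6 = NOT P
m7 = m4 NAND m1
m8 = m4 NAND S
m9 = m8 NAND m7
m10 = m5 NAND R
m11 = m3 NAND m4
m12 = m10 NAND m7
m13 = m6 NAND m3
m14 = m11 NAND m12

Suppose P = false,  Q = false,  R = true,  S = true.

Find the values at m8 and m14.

m8 = false, m14 = true

m1 = Q NAND P = false NAND false = true
m2 = R NAND S = true NAND true = false
m3 = S NAND m2 = true NAND false = true
m4 = m2 NAND m3 = false NAND true = true
m5 = P NAND R = false NAND true = true
m7 = m4 NAND m1 = true NAND true = false
m8 = m4 NAND S = true NAND true = false
m10 = m5 NAND R = true NAND true = false
m11 = m3 NAND m4 = true NAND true = false
m12 = m10 NAND m7 = false NAND false = true
m14 = m11 NAND m12 = false NAND true = true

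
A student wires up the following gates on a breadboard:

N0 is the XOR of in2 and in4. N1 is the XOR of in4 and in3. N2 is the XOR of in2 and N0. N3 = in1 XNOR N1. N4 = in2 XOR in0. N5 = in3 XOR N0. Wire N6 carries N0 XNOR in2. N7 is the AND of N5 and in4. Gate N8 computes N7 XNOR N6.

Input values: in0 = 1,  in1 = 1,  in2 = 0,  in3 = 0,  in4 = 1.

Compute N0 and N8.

N0 = in2 XOR in4 = 0 XOR 1 = 1
N5 = in3 XOR N0 = 0 XOR 1 = 1
N6 = N0 XNOR in2 = 1 XNOR 0 = 0
N7 = N5 AND in4 = 1 AND 1 = 1
N8 = N7 XNOR N6 = 1 XNOR 0 = 0

N0 = 1  N8 = 0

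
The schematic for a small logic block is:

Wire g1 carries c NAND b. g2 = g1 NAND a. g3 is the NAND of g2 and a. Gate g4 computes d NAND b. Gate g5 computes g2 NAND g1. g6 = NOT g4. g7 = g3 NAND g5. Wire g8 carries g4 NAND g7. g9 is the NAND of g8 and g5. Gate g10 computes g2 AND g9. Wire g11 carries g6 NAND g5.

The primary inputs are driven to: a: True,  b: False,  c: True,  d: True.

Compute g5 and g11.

g5 = True, g11 = True

g1 = c NAND b = True NAND False = True
g2 = g1 NAND a = True NAND True = False
g4 = d NAND b = True NAND False = True
g5 = g2 NAND g1 = False NAND True = True
g6 = NOT g4 = NOT True = False
g11 = g6 NAND g5 = False NAND True = True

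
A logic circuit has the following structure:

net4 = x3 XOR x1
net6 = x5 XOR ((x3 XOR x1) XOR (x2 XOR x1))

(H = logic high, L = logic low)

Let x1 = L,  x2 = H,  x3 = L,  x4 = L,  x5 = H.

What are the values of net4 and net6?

net4 = L, net6 = L

net4 = L XOR L = L
net6 = H XOR ((L XOR L) XOR (H XOR L)) = L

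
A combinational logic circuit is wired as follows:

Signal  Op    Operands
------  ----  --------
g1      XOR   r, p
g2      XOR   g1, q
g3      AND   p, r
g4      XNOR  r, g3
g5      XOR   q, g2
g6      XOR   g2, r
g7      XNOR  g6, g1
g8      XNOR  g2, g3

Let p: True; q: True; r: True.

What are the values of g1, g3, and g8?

g1 = False, g3 = True, g8 = True

g1 = r XOR p = True XOR True = False
g2 = g1 XOR q = False XOR True = True
g3 = p AND r = True AND True = True
g8 = g2 XNOR g3 = True XNOR True = True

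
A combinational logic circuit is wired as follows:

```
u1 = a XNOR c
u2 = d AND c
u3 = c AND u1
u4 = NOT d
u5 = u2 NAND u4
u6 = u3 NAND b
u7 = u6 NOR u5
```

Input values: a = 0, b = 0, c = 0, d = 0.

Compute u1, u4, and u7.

u1 = 1, u4 = 1, u7 = 0

u1 = a XNOR c = 0 XNOR 0 = 1
u2 = d AND c = 0 AND 0 = 0
u3 = c AND u1 = 0 AND 1 = 0
u4 = NOT d = NOT 0 = 1
u5 = u2 NAND u4 = 0 NAND 1 = 1
u6 = u3 NAND b = 0 NAND 0 = 1
u7 = u6 NOR u5 = 1 NOR 1 = 0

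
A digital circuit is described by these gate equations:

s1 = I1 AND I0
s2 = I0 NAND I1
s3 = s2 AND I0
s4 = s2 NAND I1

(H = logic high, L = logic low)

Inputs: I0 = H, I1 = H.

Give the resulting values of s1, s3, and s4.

s1 = I1 AND I0 = H AND H = H
s2 = I0 NAND I1 = H NAND H = L
s3 = s2 AND I0 = L AND H = L
s4 = s2 NAND I1 = L NAND H = H

s1 = H  s3 = L  s4 = H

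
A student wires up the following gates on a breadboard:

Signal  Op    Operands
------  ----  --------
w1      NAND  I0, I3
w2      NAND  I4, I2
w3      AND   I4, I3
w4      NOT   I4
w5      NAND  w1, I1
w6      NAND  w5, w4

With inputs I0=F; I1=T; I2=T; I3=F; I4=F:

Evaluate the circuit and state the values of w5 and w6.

w1 = I0 NAND I3 = F NAND F = T
w4 = NOT I4 = NOT F = T
w5 = w1 NAND I1 = T NAND T = F
w6 = w5 NAND w4 = F NAND T = T

w5 = F; w6 = T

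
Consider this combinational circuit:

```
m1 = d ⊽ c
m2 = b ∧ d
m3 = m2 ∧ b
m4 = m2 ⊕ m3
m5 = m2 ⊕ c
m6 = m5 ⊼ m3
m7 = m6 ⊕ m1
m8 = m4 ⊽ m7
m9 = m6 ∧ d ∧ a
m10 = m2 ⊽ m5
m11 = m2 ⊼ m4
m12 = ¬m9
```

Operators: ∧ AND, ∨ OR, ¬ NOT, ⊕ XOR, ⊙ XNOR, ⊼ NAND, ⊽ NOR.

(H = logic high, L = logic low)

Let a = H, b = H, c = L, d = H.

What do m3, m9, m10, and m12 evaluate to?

m2 = b AND d = H AND H = H
m3 = m2 AND b = H AND H = H
m5 = m2 XOR c = H XOR L = H
m6 = m5 NAND m3 = H NAND H = L
m9 = m6 AND d AND a = L AND H AND H = L
m10 = m2 NOR m5 = H NOR H = L
m12 = NOT m9 = NOT L = H

m3 = H; m9 = L; m10 = L; m12 = H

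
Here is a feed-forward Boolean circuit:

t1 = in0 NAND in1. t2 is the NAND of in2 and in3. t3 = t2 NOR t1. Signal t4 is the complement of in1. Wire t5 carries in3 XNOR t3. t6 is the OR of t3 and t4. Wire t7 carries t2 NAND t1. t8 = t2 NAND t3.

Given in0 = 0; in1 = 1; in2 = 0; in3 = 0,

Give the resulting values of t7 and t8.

t1 = in0 NAND in1 = 0 NAND 1 = 1
t2 = in2 NAND in3 = 0 NAND 0 = 1
t3 = t2 NOR t1 = 1 NOR 1 = 0
t7 = t2 NAND t1 = 1 NAND 1 = 0
t8 = t2 NAND t3 = 1 NAND 0 = 1

t7 = 0, t8 = 1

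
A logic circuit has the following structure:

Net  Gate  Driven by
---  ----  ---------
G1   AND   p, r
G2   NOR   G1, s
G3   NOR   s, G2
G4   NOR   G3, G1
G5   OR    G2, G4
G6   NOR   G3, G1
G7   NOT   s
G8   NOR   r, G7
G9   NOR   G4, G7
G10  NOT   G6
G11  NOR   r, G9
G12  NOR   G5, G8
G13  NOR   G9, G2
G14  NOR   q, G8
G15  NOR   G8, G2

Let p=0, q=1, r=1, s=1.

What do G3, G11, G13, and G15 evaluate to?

G3 = 0, G11 = 0, G13 = 1, G15 = 1

G1 = p AND r = 0 AND 1 = 0
G2 = G1 NOR s = 0 NOR 1 = 0
G3 = s NOR G2 = 1 NOR 0 = 0
G4 = G3 NOR G1 = 0 NOR 0 = 1
G7 = NOT s = NOT 1 = 0
G8 = r NOR G7 = 1 NOR 0 = 0
G9 = G4 NOR G7 = 1 NOR 0 = 0
G11 = r NOR G9 = 1 NOR 0 = 0
G13 = G9 NOR G2 = 0 NOR 0 = 1
G15 = G8 NOR G2 = 0 NOR 0 = 1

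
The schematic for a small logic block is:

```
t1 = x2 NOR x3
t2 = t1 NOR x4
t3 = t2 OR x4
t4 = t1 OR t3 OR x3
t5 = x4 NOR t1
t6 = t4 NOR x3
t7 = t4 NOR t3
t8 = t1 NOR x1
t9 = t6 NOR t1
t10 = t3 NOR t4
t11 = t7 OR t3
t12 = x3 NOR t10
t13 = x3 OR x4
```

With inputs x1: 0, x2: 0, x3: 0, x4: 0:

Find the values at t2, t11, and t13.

t2 = 0  t11 = 0  t13 = 0

t1 = x2 NOR x3 = 0 NOR 0 = 1
t2 = t1 NOR x4 = 1 NOR 0 = 0
t3 = t2 OR x4 = 0 OR 0 = 0
t4 = t1 OR t3 OR x3 = 1 OR 0 OR 0 = 1
t7 = t4 NOR t3 = 1 NOR 0 = 0
t11 = t7 OR t3 = 0 OR 0 = 0
t13 = x3 OR x4 = 0 OR 0 = 0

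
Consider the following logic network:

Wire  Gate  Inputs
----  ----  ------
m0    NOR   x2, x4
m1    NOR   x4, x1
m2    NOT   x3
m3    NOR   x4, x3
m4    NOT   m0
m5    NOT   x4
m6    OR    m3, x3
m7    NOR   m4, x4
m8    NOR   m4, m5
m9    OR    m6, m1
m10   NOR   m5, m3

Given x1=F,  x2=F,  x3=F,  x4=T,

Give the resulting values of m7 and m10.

m7 = F, m10 = T

m0 = x2 NOR x4 = F NOR T = F
m3 = x4 NOR x3 = T NOR F = F
m4 = NOT m0 = NOT F = T
m5 = NOT x4 = NOT T = F
m7 = m4 NOR x4 = T NOR T = F
m10 = m5 NOR m3 = F NOR F = T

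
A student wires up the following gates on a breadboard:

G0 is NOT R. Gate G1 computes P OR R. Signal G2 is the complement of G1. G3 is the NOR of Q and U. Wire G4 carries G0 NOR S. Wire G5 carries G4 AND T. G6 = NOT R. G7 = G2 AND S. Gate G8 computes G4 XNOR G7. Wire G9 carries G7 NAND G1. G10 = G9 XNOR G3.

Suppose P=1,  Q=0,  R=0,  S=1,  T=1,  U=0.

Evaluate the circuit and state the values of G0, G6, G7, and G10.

G0 = 1, G6 = 1, G7 = 0, G10 = 1

G0 = NOT R = NOT 0 = 1
G1 = P OR R = 1 OR 0 = 1
G2 = NOT G1 = NOT 1 = 0
G3 = Q NOR U = 0 NOR 0 = 1
G6 = NOT R = NOT 0 = 1
G7 = G2 AND S = 0 AND 1 = 0
G9 = G7 NAND G1 = 0 NAND 1 = 1
G10 = G9 XNOR G3 = 1 XNOR 1 = 1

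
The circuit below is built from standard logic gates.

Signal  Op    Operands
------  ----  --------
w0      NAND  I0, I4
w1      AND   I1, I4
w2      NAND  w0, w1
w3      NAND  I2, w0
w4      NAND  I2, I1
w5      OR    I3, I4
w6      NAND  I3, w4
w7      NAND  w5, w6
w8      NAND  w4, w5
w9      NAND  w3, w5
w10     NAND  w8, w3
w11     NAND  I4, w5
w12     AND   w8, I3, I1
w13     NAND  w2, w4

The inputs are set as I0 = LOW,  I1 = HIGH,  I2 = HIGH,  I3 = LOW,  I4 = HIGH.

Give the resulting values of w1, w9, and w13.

w1 = HIGH, w9 = HIGH, w13 = HIGH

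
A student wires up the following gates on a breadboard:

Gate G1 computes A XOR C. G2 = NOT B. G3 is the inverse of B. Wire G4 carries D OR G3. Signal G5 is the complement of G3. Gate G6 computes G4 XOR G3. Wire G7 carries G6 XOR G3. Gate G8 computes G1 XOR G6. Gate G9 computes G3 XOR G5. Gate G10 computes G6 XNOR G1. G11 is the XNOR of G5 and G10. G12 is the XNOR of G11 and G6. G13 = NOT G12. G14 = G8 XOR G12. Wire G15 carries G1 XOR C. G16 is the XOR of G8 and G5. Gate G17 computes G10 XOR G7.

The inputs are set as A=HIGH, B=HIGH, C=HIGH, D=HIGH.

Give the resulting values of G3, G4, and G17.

G1 = A XOR C = HIGH XOR HIGH = LOW
G3 = NOT B = NOT HIGH = LOW
G4 = D OR G3 = HIGH OR LOW = HIGH
G6 = G4 XOR G3 = HIGH XOR LOW = HIGH
G7 = G6 XOR G3 = HIGH XOR LOW = HIGH
G10 = G6 XNOR G1 = HIGH XNOR LOW = LOW
G17 = G10 XOR G7 = LOW XOR HIGH = HIGH

G3 = LOW, G4 = HIGH, G17 = HIGH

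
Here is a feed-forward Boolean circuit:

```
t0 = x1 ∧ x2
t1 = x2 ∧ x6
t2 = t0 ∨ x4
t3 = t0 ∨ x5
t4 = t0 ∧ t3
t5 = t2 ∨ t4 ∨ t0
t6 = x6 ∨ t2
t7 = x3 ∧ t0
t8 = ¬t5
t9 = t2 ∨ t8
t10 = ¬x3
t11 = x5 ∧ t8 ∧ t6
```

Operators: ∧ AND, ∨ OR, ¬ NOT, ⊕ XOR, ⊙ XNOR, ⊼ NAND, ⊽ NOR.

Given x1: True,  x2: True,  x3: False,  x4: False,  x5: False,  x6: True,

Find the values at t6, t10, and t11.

t6 = True, t10 = True, t11 = False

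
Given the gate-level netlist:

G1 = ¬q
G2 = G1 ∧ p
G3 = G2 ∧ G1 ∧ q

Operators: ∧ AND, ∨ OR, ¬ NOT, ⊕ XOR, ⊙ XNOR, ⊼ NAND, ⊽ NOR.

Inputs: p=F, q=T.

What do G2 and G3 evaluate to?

G2 = F; G3 = F

G1 = NOT q = NOT T = F
G2 = G1 AND p = F AND F = F
G3 = G2 AND G1 AND q = F AND F AND T = F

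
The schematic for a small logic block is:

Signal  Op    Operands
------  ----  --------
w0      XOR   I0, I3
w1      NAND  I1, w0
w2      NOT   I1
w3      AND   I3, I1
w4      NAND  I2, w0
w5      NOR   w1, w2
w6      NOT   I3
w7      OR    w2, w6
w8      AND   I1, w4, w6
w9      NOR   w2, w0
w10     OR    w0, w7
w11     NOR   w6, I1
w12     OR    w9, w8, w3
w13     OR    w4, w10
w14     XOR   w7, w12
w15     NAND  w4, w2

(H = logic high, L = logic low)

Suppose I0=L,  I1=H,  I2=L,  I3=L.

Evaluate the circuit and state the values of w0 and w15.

w0 = I0 XOR I3 = L XOR L = L
w2 = NOT I1 = NOT H = L
w4 = I2 NAND w0 = L NAND L = H
w15 = w4 NAND w2 = H NAND L = H

w0 = L  w15 = H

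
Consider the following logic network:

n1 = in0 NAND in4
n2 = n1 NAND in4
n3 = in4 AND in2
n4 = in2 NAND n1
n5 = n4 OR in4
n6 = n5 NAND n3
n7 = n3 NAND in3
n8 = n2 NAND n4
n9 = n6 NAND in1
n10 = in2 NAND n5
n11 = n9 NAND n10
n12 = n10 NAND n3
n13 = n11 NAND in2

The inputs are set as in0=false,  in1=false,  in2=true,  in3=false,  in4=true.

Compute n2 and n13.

n1 = in0 NAND in4 = false NAND true = true
n2 = n1 NAND in4 = true NAND true = false
n3 = in4 AND in2 = true AND true = true
n4 = in2 NAND n1 = true NAND true = false
n5 = n4 OR in4 = false OR true = true
n6 = n5 NAND n3 = true NAND true = false
n9 = n6 NAND in1 = false NAND false = true
n10 = in2 NAND n5 = true NAND true = false
n11 = n9 NAND n10 = true NAND false = true
n13 = n11 NAND in2 = true NAND true = false

n2 = false, n13 = false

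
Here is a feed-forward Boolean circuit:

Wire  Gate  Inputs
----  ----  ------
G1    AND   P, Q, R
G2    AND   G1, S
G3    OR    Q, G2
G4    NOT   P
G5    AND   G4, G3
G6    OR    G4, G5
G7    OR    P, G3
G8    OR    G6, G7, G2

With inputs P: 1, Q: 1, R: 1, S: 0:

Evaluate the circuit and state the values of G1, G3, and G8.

G1 = P AND Q AND R = 1 AND 1 AND 1 = 1
G2 = G1 AND S = 1 AND 0 = 0
G3 = Q OR G2 = 1 OR 0 = 1
G4 = NOT P = NOT 1 = 0
G5 = G4 AND G3 = 0 AND 1 = 0
G6 = G4 OR G5 = 0 OR 0 = 0
G7 = P OR G3 = 1 OR 1 = 1
G8 = G6 OR G7 OR G2 = 0 OR 1 OR 0 = 1

G1 = 1; G3 = 1; G8 = 1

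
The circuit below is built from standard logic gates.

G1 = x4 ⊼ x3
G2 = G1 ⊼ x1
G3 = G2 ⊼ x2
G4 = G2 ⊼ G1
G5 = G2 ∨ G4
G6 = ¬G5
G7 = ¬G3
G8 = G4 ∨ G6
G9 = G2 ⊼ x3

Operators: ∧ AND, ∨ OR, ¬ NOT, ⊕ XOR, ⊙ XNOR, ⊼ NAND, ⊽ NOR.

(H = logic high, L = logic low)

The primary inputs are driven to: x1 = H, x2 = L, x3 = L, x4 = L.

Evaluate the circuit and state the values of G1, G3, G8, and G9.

G1 = x4 NAND x3 = L NAND L = H
G2 = G1 NAND x1 = H NAND H = L
G3 = G2 NAND x2 = L NAND L = H
G4 = G2 NAND G1 = L NAND H = H
G5 = G2 OR G4 = L OR H = H
G6 = NOT G5 = NOT H = L
G8 = G4 OR G6 = H OR L = H
G9 = G2 NAND x3 = L NAND L = H

G1 = H, G3 = H, G8 = H, G9 = H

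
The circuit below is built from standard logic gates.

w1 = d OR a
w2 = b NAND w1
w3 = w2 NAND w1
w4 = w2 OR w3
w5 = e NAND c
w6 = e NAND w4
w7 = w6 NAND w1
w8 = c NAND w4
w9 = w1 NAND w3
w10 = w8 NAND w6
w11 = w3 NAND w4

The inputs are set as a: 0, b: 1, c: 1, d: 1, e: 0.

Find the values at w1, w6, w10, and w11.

w1 = 1; w6 = 1; w10 = 1; w11 = 0

w1 = d OR a = 1 OR 0 = 1
w2 = b NAND w1 = 1 NAND 1 = 0
w3 = w2 NAND w1 = 0 NAND 1 = 1
w4 = w2 OR w3 = 0 OR 1 = 1
w6 = e NAND w4 = 0 NAND 1 = 1
w8 = c NAND w4 = 1 NAND 1 = 0
w10 = w8 NAND w6 = 0 NAND 1 = 1
w11 = w3 NAND w4 = 1 NAND 1 = 0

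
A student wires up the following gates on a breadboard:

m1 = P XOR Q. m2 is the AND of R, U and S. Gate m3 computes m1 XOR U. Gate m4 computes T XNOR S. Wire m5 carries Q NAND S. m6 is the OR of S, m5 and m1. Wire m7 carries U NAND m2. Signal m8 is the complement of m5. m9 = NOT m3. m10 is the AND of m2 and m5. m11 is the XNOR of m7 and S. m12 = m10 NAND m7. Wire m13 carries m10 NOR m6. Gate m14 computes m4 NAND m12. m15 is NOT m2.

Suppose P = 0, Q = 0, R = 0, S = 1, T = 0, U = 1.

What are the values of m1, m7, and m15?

m1 = 0, m7 = 1, m15 = 1

m1 = P XOR Q = 0 XOR 0 = 0
m2 = R AND U AND S = 0 AND 1 AND 1 = 0
m7 = U NAND m2 = 1 NAND 0 = 1
m15 = NOT m2 = NOT 0 = 1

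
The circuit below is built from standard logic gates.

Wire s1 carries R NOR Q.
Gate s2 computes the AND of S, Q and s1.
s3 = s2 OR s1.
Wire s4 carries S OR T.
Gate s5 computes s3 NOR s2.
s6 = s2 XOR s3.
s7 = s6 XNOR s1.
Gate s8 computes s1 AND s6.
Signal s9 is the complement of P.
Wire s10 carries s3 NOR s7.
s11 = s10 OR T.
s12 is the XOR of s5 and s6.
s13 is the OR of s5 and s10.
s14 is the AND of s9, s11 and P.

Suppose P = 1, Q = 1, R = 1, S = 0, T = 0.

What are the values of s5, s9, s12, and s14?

s1 = R NOR Q = 1 NOR 1 = 0
s2 = S AND Q AND s1 = 0 AND 1 AND 0 = 0
s3 = s2 OR s1 = 0 OR 0 = 0
s5 = s3 NOR s2 = 0 NOR 0 = 1
s6 = s2 XOR s3 = 0 XOR 0 = 0
s7 = s6 XNOR s1 = 0 XNOR 0 = 1
s9 = NOT P = NOT 1 = 0
s10 = s3 NOR s7 = 0 NOR 1 = 0
s11 = s10 OR T = 0 OR 0 = 0
s12 = s5 XOR s6 = 1 XOR 0 = 1
s14 = s9 AND s11 AND P = 0 AND 0 AND 1 = 0

s5 = 1; s9 = 0; s12 = 1; s14 = 0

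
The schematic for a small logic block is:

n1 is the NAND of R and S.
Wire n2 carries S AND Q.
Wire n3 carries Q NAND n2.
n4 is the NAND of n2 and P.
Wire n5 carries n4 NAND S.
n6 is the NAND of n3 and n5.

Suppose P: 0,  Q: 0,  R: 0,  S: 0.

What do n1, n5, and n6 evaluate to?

n1 = 1  n5 = 1  n6 = 0

n1 = R NAND S = 0 NAND 0 = 1
n2 = S AND Q = 0 AND 0 = 0
n3 = Q NAND n2 = 0 NAND 0 = 1
n4 = n2 NAND P = 0 NAND 0 = 1
n5 = n4 NAND S = 1 NAND 0 = 1
n6 = n3 NAND n5 = 1 NAND 1 = 0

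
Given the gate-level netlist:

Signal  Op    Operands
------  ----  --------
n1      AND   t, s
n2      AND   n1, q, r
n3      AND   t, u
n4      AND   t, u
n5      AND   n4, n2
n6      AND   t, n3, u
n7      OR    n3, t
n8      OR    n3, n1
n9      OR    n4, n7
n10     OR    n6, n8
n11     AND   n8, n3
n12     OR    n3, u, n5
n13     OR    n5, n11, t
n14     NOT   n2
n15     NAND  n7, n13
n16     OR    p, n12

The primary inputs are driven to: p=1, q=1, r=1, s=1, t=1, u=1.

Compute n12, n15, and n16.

n12 = 1; n15 = 0; n16 = 1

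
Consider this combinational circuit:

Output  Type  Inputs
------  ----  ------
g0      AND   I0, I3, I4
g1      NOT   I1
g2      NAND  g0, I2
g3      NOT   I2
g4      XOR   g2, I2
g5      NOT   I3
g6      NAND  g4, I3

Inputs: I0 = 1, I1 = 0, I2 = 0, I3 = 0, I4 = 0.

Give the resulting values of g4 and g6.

g0 = I0 AND I3 AND I4 = 1 AND 0 AND 0 = 0
g2 = g0 NAND I2 = 0 NAND 0 = 1
g4 = g2 XOR I2 = 1 XOR 0 = 1
g6 = g4 NAND I3 = 1 NAND 0 = 1

g4 = 1; g6 = 1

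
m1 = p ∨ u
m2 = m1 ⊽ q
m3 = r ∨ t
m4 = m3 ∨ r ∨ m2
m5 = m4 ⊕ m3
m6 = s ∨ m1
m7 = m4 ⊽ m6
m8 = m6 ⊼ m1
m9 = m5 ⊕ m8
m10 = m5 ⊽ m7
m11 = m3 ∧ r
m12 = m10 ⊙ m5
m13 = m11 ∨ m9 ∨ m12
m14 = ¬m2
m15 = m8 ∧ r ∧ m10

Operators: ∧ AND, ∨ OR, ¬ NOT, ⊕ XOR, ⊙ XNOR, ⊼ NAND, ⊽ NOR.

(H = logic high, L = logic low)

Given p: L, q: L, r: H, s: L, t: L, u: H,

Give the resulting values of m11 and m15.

m1 = p OR u = L OR H = H
m2 = m1 NOR q = H NOR L = L
m3 = r OR t = H OR L = H
m4 = m3 OR r OR m2 = H OR H OR L = H
m5 = m4 XOR m3 = H XOR H = L
m6 = s OR m1 = L OR H = H
m7 = m4 NOR m6 = H NOR H = L
m8 = m6 NAND m1 = H NAND H = L
m10 = m5 NOR m7 = L NOR L = H
m11 = m3 AND r = H AND H = H
m15 = m8 AND r AND m10 = L AND H AND H = L

m11 = H  m15 = L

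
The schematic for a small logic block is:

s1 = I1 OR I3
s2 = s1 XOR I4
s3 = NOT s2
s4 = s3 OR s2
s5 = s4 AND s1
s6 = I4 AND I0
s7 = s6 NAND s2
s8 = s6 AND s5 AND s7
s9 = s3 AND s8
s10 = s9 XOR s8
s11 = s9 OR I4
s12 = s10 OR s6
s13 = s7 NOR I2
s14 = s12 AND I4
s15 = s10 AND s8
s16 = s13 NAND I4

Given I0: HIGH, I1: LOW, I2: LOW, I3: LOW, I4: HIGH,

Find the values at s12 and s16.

s12 = HIGH, s16 = LOW

s1 = I1 OR I3 = LOW OR LOW = LOW
s2 = s1 XOR I4 = LOW XOR HIGH = HIGH
s3 = NOT s2 = NOT HIGH = LOW
s4 = s3 OR s2 = LOW OR HIGH = HIGH
s5 = s4 AND s1 = HIGH AND LOW = LOW
s6 = I4 AND I0 = HIGH AND HIGH = HIGH
s7 = s6 NAND s2 = HIGH NAND HIGH = LOW
s8 = s6 AND s5 AND s7 = HIGH AND LOW AND LOW = LOW
s9 = s3 AND s8 = LOW AND LOW = LOW
s10 = s9 XOR s8 = LOW XOR LOW = LOW
s12 = s10 OR s6 = LOW OR HIGH = HIGH
s13 = s7 NOR I2 = LOW NOR LOW = HIGH
s16 = s13 NAND I4 = HIGH NAND HIGH = LOW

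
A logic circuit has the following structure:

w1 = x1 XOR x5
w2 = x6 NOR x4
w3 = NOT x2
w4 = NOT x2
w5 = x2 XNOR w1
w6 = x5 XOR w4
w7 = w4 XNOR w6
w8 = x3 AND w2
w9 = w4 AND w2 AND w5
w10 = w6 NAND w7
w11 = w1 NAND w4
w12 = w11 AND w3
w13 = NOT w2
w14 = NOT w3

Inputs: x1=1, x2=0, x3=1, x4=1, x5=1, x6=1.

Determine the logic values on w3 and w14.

w3 = 1  w14 = 0

w3 = NOT x2 = NOT 0 = 1
w14 = NOT w3 = NOT 1 = 0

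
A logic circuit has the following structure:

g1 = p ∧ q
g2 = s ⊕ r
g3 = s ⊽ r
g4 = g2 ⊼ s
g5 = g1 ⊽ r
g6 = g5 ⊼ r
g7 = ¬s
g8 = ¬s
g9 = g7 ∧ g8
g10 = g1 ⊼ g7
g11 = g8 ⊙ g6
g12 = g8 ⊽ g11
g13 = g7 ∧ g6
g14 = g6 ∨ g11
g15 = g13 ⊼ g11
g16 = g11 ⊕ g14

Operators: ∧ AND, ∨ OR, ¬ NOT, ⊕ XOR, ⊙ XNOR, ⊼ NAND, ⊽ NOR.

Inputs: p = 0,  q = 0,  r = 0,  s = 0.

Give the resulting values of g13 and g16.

g1 = p AND q = 0 AND 0 = 0
g5 = g1 NOR r = 0 NOR 0 = 1
g6 = g5 NAND r = 1 NAND 0 = 1
g7 = NOT s = NOT 0 = 1
g8 = NOT s = NOT 0 = 1
g11 = g8 XNOR g6 = 1 XNOR 1 = 1
g13 = g7 AND g6 = 1 AND 1 = 1
g14 = g6 OR g11 = 1 OR 1 = 1
g16 = g11 XOR g14 = 1 XOR 1 = 0

g13 = 1, g16 = 0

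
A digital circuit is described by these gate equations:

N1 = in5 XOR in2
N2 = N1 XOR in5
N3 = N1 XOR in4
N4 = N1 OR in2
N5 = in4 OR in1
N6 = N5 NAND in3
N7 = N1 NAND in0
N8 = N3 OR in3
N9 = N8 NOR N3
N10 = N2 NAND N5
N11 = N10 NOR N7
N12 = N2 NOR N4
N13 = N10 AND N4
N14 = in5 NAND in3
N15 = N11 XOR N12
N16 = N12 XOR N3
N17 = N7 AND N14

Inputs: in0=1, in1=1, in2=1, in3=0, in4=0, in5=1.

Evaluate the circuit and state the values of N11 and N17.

N11 = 0; N17 = 1

N1 = in5 XOR in2 = 1 XOR 1 = 0
N2 = N1 XOR in5 = 0 XOR 1 = 1
N5 = in4 OR in1 = 0 OR 1 = 1
N7 = N1 NAND in0 = 0 NAND 1 = 1
N10 = N2 NAND N5 = 1 NAND 1 = 0
N11 = N10 NOR N7 = 0 NOR 1 = 0
N14 = in5 NAND in3 = 1 NAND 0 = 1
N17 = N7 AND N14 = 1 AND 1 = 1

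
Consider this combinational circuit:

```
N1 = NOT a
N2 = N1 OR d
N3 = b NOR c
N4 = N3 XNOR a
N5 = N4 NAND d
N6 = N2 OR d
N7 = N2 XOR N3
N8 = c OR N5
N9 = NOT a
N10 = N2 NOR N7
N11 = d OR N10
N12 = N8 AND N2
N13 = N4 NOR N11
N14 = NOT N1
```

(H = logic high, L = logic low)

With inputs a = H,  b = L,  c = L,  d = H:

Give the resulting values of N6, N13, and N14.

N6 = H, N13 = L, N14 = H

N1 = NOT a = NOT H = L
N2 = N1 OR d = L OR H = H
N3 = b NOR c = L NOR L = H
N4 = N3 XNOR a = H XNOR H = H
N6 = N2 OR d = H OR H = H
N7 = N2 XOR N3 = H XOR H = L
N10 = N2 NOR N7 = H NOR L = L
N11 = d OR N10 = H OR L = H
N13 = N4 NOR N11 = H NOR H = L
N14 = NOT N1 = NOT L = H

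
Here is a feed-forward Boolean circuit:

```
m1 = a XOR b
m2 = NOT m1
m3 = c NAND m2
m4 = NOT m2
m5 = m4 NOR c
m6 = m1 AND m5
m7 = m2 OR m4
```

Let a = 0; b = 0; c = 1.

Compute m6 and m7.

m6 = 0, m7 = 1

m1 = a XOR b = 0 XOR 0 = 0
m2 = NOT m1 = NOT 0 = 1
m4 = NOT m2 = NOT 1 = 0
m5 = m4 NOR c = 0 NOR 1 = 0
m6 = m1 AND m5 = 0 AND 0 = 0
m7 = m2 OR m4 = 1 OR 0 = 1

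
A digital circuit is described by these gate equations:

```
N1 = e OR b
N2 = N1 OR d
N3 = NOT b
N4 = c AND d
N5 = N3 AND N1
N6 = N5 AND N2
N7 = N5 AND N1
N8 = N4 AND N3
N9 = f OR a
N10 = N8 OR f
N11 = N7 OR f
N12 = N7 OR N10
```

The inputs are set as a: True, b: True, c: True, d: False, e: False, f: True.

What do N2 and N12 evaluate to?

N2 = True; N12 = True

N1 = e OR b = False OR True = True
N2 = N1 OR d = True OR False = True
N3 = NOT b = NOT True = False
N4 = c AND d = True AND False = False
N5 = N3 AND N1 = False AND True = False
N7 = N5 AND N1 = False AND True = False
N8 = N4 AND N3 = False AND False = False
N10 = N8 OR f = False OR True = True
N12 = N7 OR N10 = False OR True = True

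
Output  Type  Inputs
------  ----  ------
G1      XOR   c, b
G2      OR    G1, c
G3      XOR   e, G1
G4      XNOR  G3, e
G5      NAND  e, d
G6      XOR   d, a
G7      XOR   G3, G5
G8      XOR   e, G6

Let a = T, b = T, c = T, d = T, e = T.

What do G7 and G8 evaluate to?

G1 = c XOR b = T XOR T = F
G3 = e XOR G1 = T XOR F = T
G5 = e NAND d = T NAND T = F
G6 = d XOR a = T XOR T = F
G7 = G3 XOR G5 = T XOR F = T
G8 = e XOR G6 = T XOR F = T

G7 = T  G8 = T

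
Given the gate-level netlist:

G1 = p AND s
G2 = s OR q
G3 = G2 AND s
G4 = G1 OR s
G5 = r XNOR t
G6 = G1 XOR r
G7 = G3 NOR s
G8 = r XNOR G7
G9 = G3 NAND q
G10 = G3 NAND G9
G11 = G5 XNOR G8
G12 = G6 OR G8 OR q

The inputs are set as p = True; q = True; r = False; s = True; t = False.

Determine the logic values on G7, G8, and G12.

G1 = p AND s = True AND True = True
G2 = s OR q = True OR True = True
G3 = G2 AND s = True AND True = True
G6 = G1 XOR r = True XOR False = True
G7 = G3 NOR s = True NOR True = False
G8 = r XNOR G7 = False XNOR False = True
G12 = G6 OR G8 OR q = True OR True OR True = True

G7 = False  G8 = True  G12 = True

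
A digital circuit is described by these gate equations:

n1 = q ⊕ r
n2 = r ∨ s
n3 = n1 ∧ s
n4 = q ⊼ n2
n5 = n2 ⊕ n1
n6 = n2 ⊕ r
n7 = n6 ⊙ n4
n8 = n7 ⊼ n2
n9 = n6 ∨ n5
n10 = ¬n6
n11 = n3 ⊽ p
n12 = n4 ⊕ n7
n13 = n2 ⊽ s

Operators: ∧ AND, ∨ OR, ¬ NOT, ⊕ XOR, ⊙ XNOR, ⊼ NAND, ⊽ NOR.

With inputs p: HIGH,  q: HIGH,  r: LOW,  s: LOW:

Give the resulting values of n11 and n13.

n11 = LOW, n13 = HIGH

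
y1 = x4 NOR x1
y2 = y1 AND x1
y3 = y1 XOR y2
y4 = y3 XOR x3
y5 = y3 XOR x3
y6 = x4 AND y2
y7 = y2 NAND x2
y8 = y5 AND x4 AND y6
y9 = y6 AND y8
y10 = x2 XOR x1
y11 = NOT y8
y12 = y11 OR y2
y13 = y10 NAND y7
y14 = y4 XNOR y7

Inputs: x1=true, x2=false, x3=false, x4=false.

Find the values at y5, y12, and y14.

y5 = false, y12 = true, y14 = false

y1 = x4 NOR x1 = false NOR true = false
y2 = y1 AND x1 = false AND true = false
y3 = y1 XOR y2 = false XOR false = false
y4 = y3 XOR x3 = false XOR false = false
y5 = y3 XOR x3 = false XOR false = false
y6 = x4 AND y2 = false AND false = false
y7 = y2 NAND x2 = false NAND false = true
y8 = y5 AND x4 AND y6 = false AND false AND false = false
y11 = NOT y8 = NOT false = true
y12 = y11 OR y2 = true OR false = true
y14 = y4 XNOR y7 = false XNOR true = false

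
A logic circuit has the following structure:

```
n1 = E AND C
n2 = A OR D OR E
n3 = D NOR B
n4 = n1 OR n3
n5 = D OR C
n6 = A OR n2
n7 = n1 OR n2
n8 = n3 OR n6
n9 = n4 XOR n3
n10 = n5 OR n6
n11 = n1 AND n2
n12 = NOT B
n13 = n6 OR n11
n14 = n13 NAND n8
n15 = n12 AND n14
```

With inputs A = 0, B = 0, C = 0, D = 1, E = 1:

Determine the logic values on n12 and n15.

n12 = 1  n15 = 0

n1 = E AND C = 1 AND 0 = 0
n2 = A OR D OR E = 0 OR 1 OR 1 = 1
n3 = D NOR B = 1 NOR 0 = 0
n6 = A OR n2 = 0 OR 1 = 1
n8 = n3 OR n6 = 0 OR 1 = 1
n11 = n1 AND n2 = 0 AND 1 = 0
n12 = NOT B = NOT 0 = 1
n13 = n6 OR n11 = 1 OR 0 = 1
n14 = n13 NAND n8 = 1 NAND 1 = 0
n15 = n12 AND n14 = 1 AND 0 = 0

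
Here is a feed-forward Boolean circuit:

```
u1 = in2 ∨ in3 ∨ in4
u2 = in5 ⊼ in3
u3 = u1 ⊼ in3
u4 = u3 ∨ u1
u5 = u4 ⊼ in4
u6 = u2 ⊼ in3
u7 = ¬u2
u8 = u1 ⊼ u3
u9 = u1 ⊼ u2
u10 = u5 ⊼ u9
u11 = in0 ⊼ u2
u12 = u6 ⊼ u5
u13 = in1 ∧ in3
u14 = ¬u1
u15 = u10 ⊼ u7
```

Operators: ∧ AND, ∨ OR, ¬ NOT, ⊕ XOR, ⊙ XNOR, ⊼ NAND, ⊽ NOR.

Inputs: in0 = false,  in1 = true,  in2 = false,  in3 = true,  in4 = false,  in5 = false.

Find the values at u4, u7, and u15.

u4 = true, u7 = false, u15 = true

u1 = in2 OR in3 OR in4 = false OR true OR false = true
u2 = in5 NAND in3 = false NAND true = true
u3 = u1 NAND in3 = true NAND true = false
u4 = u3 OR u1 = false OR true = true
u5 = u4 NAND in4 = true NAND false = true
u7 = NOT u2 = NOT true = false
u9 = u1 NAND u2 = true NAND true = false
u10 = u5 NAND u9 = true NAND false = true
u15 = u10 NAND u7 = true NAND false = true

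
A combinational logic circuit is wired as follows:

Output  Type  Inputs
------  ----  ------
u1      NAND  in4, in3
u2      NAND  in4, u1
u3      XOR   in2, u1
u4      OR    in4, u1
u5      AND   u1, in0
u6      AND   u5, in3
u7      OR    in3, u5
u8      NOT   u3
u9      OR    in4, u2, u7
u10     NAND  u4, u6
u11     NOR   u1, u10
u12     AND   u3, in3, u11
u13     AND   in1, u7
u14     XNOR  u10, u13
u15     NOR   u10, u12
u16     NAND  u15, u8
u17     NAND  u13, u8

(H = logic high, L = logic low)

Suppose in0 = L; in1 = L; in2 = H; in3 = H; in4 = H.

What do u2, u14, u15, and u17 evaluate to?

u2 = H  u14 = L  u15 = L  u17 = H

u1 = in4 NAND in3 = H NAND H = L
u2 = in4 NAND u1 = H NAND L = H
u3 = in2 XOR u1 = H XOR L = H
u4 = in4 OR u1 = H OR L = H
u5 = u1 AND in0 = L AND L = L
u6 = u5 AND in3 = L AND H = L
u7 = in3 OR u5 = H OR L = H
u8 = NOT u3 = NOT H = L
u10 = u4 NAND u6 = H NAND L = H
u11 = u1 NOR u10 = L NOR H = L
u12 = u3 AND in3 AND u11 = H AND H AND L = L
u13 = in1 AND u7 = L AND H = L
u14 = u10 XNOR u13 = H XNOR L = L
u15 = u10 NOR u12 = H NOR L = L
u17 = u13 NAND u8 = L NAND L = H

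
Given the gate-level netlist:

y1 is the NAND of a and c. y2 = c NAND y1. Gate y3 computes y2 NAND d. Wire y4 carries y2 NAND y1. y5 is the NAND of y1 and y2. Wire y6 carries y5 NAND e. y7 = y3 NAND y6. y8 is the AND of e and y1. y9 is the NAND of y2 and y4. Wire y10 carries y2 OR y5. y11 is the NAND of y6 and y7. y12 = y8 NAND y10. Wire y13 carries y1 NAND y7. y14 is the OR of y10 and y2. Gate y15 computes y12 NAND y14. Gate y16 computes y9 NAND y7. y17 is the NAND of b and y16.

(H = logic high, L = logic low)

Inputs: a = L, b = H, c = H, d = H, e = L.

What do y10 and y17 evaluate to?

y10 = H, y17 = L

y1 = a NAND c = L NAND H = H
y2 = c NAND y1 = H NAND H = L
y3 = y2 NAND d = L NAND H = H
y4 = y2 NAND y1 = L NAND H = H
y5 = y1 NAND y2 = H NAND L = H
y6 = y5 NAND e = H NAND L = H
y7 = y3 NAND y6 = H NAND H = L
y9 = y2 NAND y4 = L NAND H = H
y10 = y2 OR y5 = L OR H = H
y16 = y9 NAND y7 = H NAND L = H
y17 = b NAND y16 = H NAND H = L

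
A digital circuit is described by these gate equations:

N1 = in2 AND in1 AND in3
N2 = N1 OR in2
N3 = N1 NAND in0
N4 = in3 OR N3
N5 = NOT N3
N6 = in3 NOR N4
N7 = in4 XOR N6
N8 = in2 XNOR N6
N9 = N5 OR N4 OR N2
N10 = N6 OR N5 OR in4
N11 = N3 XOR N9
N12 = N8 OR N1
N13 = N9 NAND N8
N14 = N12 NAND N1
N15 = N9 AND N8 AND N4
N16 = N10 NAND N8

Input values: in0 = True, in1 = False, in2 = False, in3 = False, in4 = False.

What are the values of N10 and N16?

N1 = in2 AND in1 AND in3 = False AND False AND False = False
N3 = N1 NAND in0 = False NAND True = True
N4 = in3 OR N3 = False OR True = True
N5 = NOT N3 = NOT True = False
N6 = in3 NOR N4 = False NOR True = False
N8 = in2 XNOR N6 = False XNOR False = True
N10 = N6 OR N5 OR in4 = False OR False OR False = False
N16 = N10 NAND N8 = False NAND True = True

N10 = False, N16 = True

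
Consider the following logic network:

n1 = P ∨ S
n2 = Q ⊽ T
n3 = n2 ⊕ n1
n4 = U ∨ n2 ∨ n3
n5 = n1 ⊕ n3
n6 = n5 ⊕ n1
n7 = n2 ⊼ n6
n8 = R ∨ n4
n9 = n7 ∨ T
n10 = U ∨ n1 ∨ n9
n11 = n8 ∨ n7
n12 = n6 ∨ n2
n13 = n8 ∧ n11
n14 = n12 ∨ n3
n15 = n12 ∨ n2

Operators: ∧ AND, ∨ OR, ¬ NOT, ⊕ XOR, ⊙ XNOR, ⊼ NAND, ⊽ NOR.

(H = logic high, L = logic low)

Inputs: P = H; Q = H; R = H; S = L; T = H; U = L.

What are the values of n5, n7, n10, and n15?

n1 = P OR S = H OR L = H
n2 = Q NOR T = H NOR H = L
n3 = n2 XOR n1 = L XOR H = H
n5 = n1 XOR n3 = H XOR H = L
n6 = n5 XOR n1 = L XOR H = H
n7 = n2 NAND n6 = L NAND H = H
n9 = n7 OR T = H OR H = H
n10 = U OR n1 OR n9 = L OR H OR H = H
n12 = n6 OR n2 = H OR L = H
n15 = n12 OR n2 = H OR L = H

n5 = L, n7 = H, n10 = H, n15 = H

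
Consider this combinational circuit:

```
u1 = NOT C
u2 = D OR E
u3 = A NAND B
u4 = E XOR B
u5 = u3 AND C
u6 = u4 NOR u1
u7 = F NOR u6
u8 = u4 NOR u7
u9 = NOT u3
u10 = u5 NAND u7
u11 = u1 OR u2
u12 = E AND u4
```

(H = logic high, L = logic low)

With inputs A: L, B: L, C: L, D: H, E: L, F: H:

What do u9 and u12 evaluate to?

u9 = L, u12 = L

u3 = A NAND B = L NAND L = H
u4 = E XOR B = L XOR L = L
u9 = NOT u3 = NOT H = L
u12 = E AND u4 = L AND L = L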